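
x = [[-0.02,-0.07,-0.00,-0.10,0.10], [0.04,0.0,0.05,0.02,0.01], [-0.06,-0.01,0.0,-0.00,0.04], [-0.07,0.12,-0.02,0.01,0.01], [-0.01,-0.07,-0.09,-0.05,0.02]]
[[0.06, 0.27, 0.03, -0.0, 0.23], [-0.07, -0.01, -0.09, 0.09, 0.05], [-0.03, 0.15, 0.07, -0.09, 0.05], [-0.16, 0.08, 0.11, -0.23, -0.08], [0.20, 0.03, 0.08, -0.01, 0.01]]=x @[[0.15, -1.28, -1.14, 1.58, -0.0], [-1.35, -0.08, 0.12, -0.90, -0.56], [-1.12, 0.66, -0.83, 0.49, 1.03], [-0.40, -0.66, -0.13, 0.13, -0.74], [-0.76, 1.75, -0.01, -0.21, 1.14]]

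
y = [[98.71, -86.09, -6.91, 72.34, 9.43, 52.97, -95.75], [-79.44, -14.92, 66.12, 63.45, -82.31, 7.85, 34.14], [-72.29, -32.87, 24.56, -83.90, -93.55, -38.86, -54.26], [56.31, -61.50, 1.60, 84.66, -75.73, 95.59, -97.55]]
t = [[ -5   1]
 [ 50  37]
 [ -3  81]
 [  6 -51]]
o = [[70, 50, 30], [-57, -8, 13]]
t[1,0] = 50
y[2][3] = -83.9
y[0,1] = -86.09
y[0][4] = 9.43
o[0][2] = 30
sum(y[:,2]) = 85.37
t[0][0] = -5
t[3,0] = 6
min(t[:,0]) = -5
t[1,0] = 50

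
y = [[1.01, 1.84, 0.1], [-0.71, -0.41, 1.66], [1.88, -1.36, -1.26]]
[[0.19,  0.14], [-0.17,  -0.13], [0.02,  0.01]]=y@ [[0.03, 0.02],[0.09, 0.07],[-0.07, -0.05]]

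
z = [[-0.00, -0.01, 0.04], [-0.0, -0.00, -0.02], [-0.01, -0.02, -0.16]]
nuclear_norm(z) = 0.18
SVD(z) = [[0.23, 0.96, -0.17],[-0.12, -0.15, -0.98],[-0.97, 0.25, 0.08]] @ diag([0.16727069799708844, 0.014827790158572893, 0.0008063687619013646]) @ [[0.06, 0.1, 0.99], [-0.17, -0.98, 0.11], [-0.98, 0.17, 0.04]]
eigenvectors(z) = [[0.23+0.00j,-0.96+0.00j,-0.96-0.00j], [(-0.12+0j),0.16+0.22j,(0.16-0.22j)], [-0.96+0.00j,0.04-0.03j,(0.04+0.03j)]]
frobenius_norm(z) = 0.17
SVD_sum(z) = [[0.0,  0.0,  0.04],  [-0.0,  -0.0,  -0.02],  [-0.01,  -0.02,  -0.16]] + [[-0.00, -0.01, 0.00],[0.0, 0.0, -0.0],[-0.00, -0.00, 0.00]] + [[0.00, -0.0, -0.00], [0.0, -0.0, -0.0], [-0.0, 0.00, 0.0]]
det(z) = -0.00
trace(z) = -0.16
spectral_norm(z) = 0.17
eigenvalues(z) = [(-0.16+0j), 0j, -0j]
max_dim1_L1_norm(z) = 0.19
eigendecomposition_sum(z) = [[0.00-0.00j, -0j, 0.04-0.00j], [-0.00+0.00j, -0.00+0.00j, -0.02+0.00j], [(-0.01+0j), -0.02+0.00j, -0.16+0.00j]] + [[-0.00+0.00j,  (-0.01+0j),  0.00+0.00j], [-0j,  0j,  -0.00-0.00j], [(-0-0j),  -0j,  -0.00+0.00j]] + [[(-0-0j), -0.01-0.00j, -0j], [0j, 0.00-0.00j, (-0+0j)], [-0.00+0.00j, 0j, -0.00-0.00j]]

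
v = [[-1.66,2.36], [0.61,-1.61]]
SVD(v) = [[-0.86,  0.51], [0.51,  0.86]] @ diag([3.3396240767639145, 0.3692032311597098]) @ [[0.52, -0.85], [-0.85, -0.52]]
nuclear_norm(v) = 3.71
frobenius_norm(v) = 3.36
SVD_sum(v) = [[-1.5, 2.46], [0.88, -1.44]] + [[-0.16, -0.10], [-0.27, -0.17]]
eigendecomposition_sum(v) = [[-1.45, 2.79],  [0.72, -1.39]] + [[-0.21, -0.43],[-0.11, -0.22]]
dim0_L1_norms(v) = [2.27, 3.97]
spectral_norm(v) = 3.34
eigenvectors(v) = [[-0.90, -0.89],  [0.45, -0.46]]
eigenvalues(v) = [-2.84, -0.43]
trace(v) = -3.27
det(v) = 1.23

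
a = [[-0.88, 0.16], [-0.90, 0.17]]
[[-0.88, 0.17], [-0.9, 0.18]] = a @[[0.99,-0.03],[-0.03,0.88]]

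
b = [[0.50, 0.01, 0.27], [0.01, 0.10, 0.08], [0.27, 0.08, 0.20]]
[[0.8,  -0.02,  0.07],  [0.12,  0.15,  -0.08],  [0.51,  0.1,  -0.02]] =b @ [[0.87, -0.35, 0.23], [0.05, 1.11, -0.68], [1.36, 0.54, -0.14]]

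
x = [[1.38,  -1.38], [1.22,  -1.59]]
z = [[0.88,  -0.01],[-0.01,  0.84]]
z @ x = [[1.20, -1.20], [1.01, -1.32]]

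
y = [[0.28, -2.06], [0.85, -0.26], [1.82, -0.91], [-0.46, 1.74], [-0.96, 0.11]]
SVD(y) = [[0.58,-0.51], [0.21,0.33], [0.55,0.59], [-0.53,0.33], [-0.19,-0.43]] @ diag([3.221605325065101, 1.7454968145236434]) @ [[0.55, -0.84], [0.84, 0.55]]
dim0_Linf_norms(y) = [1.82, 2.06]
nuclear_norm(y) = 4.97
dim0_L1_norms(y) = [4.37, 5.08]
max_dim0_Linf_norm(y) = 2.06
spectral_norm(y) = 3.22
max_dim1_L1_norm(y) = 2.73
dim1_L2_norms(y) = [2.08, 0.89, 2.03, 1.8, 0.97]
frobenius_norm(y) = 3.66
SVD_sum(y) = [[1.03, -1.57], [0.37, -0.57], [0.96, -1.47], [-0.94, 1.43], [-0.34, 0.52]] + [[-0.75, -0.49], [0.48, 0.31], [0.86, 0.56], [0.48, 0.31], [-0.62, -0.41]]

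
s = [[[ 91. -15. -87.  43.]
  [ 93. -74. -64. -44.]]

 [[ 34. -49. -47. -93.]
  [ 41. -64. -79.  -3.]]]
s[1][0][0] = 34.0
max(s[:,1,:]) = 93.0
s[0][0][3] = 43.0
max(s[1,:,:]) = 41.0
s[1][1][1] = -64.0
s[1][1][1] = -64.0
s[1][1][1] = -64.0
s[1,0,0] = 34.0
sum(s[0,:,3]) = -1.0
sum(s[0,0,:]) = 32.0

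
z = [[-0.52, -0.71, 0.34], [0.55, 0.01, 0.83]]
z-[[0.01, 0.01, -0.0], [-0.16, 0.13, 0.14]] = [[-0.53, -0.72, 0.34], [0.71, -0.12, 0.69]]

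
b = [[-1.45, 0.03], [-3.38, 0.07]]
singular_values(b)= [3.68, 0.0]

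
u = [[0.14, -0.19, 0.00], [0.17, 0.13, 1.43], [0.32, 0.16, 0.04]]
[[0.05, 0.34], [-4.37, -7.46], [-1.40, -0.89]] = u@[[-2.87, -0.93],[-2.38, -2.46],[-2.5, -4.88]]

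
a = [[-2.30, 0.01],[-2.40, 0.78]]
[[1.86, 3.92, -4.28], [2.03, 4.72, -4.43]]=a@[[-0.81, -1.7, 1.86], [0.11, 0.82, 0.04]]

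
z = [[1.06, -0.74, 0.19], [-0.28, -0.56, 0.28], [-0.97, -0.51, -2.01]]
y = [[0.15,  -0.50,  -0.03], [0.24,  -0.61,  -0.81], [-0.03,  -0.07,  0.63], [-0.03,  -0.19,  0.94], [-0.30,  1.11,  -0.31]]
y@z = [[0.33, 0.18, -0.05], [1.21, 0.58, 1.50], [-0.62, -0.26, -1.29], [-0.89, -0.35, -1.95], [-0.33, -0.24, 0.88]]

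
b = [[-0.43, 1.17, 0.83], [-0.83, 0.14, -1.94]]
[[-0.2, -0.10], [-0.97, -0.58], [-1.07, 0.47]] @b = [[0.17, -0.25, 0.03],[0.90, -1.22, 0.32],[0.07, -1.19, -1.80]]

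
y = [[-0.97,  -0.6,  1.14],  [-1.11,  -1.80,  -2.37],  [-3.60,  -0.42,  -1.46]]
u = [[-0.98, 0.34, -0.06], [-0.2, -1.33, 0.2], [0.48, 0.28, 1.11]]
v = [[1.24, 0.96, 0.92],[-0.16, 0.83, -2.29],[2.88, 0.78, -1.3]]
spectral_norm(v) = 3.57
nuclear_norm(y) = 8.09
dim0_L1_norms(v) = [4.28, 2.57, 4.51]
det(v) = -7.97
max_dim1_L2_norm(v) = 3.25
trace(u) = -1.20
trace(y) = -4.23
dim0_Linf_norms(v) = [2.88, 0.96, 2.29]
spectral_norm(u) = 1.41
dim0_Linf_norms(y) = [3.6, 1.8, 2.37]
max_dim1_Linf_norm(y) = 3.6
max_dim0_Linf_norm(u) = 1.33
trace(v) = 0.77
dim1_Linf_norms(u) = [0.98, 1.33, 1.11]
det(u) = 1.57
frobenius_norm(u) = 2.11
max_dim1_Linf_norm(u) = 1.33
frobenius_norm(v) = 4.46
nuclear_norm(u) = 3.58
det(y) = -12.59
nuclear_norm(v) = 6.97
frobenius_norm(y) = 5.29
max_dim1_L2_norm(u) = 1.36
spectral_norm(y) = 4.62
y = v @ u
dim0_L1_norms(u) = [1.66, 1.95, 1.37]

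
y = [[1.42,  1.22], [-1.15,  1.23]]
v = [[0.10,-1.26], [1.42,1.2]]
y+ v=[[1.52, -0.04],[0.27, 2.43]]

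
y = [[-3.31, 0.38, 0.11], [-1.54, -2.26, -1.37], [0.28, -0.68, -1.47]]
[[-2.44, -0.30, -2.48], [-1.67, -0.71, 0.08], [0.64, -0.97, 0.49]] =y @ [[0.78,  0.09,  0.69], [0.53,  -0.22,  -0.53], [-0.53,  0.78,  0.04]]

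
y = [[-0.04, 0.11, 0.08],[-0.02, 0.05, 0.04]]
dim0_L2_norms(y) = [0.04, 0.12, 0.09]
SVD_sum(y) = [[-0.04,0.11,0.08], [-0.02,0.05,0.04]] + [[0.00, 0.0, -0.00], [-0.00, -0.0, 0.0]]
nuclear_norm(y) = 0.16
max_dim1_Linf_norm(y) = 0.11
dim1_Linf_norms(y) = [0.11, 0.05]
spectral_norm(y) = 0.16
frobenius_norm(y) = 0.16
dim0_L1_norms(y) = [0.06, 0.16, 0.12]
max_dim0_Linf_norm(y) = 0.11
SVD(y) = [[-0.90,-0.43], [-0.43,0.9]] @ diag([0.1568179429465969, 0.002851801184844346]) @ [[0.29, -0.77, -0.57], [-0.34, -0.64, 0.69]]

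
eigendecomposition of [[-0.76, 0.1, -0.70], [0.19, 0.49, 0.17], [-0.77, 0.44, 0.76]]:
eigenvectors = [[0.90,-0.32,-0.34], [-0.15,-0.84,0.15], [0.41,0.44,0.93]]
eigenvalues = [-1.1, 0.47, 1.11]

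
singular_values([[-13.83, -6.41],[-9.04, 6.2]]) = [16.68, 8.61]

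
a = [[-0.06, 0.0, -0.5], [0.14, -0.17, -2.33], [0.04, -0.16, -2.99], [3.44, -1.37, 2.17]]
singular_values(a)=[4.94, 2.95, 0.0]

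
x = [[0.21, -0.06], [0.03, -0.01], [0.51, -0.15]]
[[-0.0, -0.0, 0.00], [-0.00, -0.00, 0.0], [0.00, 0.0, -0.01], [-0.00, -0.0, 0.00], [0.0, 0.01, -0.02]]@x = [[0.00,0.00], [0.0,0.0], [-0.01,0.0], [0.00,0.0], [-0.01,0.00]]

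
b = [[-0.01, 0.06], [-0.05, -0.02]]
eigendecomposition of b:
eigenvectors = [[(0.74+0j), (0.74-0j)], [-0.06+0.67j, (-0.06-0.67j)]]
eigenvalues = [(-0.02+0.05j), (-0.02-0.05j)]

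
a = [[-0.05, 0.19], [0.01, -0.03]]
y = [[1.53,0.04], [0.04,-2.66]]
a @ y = [[-0.07, -0.51], [0.01, 0.08]]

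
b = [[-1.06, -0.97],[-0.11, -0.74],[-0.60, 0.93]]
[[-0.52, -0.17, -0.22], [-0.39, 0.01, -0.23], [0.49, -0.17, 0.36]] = b @ [[0.01, 0.21, -0.09], [0.53, -0.05, 0.33]]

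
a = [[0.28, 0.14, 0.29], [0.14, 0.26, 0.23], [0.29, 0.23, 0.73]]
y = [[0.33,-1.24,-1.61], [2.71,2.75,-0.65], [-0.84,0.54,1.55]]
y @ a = [[-0.55, -0.65, -1.36], [0.96, 0.94, 0.94], [0.29, 0.38, 1.01]]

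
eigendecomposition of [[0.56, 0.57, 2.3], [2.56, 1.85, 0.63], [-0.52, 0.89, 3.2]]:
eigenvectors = [[-0.25+0.30j, -0.25-0.30j, 0.47+0.00j], [(0.85+0j), (0.85-0j), 0.72+0.00j], [(-0.35-0.06j), (-0.35+0.06j), 0.52+0.00j]]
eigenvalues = [(0.82+0.86j), (0.82-0.86j), (3.97+0j)]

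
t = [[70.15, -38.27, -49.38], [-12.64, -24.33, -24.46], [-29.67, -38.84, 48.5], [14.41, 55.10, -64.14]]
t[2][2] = 48.5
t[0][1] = -38.27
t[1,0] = -12.64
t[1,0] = -12.64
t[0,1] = -38.27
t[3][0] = 14.41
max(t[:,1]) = 55.1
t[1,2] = -24.46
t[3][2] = -64.14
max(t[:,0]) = 70.15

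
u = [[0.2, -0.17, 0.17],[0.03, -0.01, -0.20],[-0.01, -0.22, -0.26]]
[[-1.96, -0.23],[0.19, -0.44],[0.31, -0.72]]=u@[[-6.92, -1.78], [1.34, 1.12], [-2.07, 1.89]]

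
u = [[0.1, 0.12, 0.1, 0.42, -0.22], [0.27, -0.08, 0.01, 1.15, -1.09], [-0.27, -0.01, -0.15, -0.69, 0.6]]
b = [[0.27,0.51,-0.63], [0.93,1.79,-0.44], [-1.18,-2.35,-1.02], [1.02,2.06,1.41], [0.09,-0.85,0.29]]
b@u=[[0.33, -0.0, 0.13, 1.13, -0.99], [0.70, -0.03, 0.18, 2.75, -2.42], [-0.48, 0.06, 0.01, -2.49, 2.21], [0.28, -0.06, -0.09, 1.82, -1.62], [-0.3, 0.08, -0.04, -1.14, 1.08]]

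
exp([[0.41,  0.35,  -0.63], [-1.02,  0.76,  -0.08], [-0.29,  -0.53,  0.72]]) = [[1.26,  0.92,  -1.10], [-1.75,  1.74,  0.43], [0.01,  -1.17,  2.16]]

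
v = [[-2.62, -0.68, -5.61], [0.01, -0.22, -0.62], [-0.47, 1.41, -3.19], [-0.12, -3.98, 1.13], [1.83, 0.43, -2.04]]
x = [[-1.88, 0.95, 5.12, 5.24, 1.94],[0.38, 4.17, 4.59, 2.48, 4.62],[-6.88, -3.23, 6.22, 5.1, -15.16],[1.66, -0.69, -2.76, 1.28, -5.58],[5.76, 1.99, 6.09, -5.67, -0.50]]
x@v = [[5.45, -11.73, -4.41], [5.05, -2.59, -25.98], [-13.28, -12.66, 57.45], [-13.42, -12.36, 12.75], [-18.17, 26.58, -58.36]]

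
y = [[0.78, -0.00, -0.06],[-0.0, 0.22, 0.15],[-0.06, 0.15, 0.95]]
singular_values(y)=[1.0, 0.76, 0.19]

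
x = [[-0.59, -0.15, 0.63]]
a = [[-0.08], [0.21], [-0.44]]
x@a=[[-0.26]]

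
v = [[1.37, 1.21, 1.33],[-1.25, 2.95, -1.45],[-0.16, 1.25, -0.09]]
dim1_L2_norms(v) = [2.26, 3.52, 1.26]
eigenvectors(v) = [[(-0.68+0j), (-0.68-0j), (-0.74+0j)], [-0.16-0.64j, -0.16+0.64j, 0.02+0.00j], [(-0.21-0.22j), -0.21+0.22j, (0.67+0j)]]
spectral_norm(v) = 3.70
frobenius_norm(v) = 4.37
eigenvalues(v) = [(2.05+1.57j), (2.05-1.57j), (0.12+0j)]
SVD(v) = [[0.04, -0.98, -0.22], [0.95, 0.1, -0.3], [0.32, -0.20, 0.93]] @ diag([3.702958776317488, 2.31358530585468, 0.09497017124657102]) @ [[-0.32, 0.87, -0.37], [-0.62, -0.49, -0.62], [-0.72, 0.03, 0.7]]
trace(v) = 4.23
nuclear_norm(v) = 6.11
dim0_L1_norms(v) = [2.78, 5.41, 2.87]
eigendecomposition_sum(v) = [[0.67+0.83j,(0.59-1.42j),0.72+0.95j], [(-0.62+0.83j),1.48+0.22j,-0.73+0.90j], [(-0.07+0.47j),0.64-0.24j,-0.09+0.52j]] + [[0.67-0.83j, 0.59+1.42j, (0.72-0.95j)], [-0.62-0.83j, 1.48-0.22j, (-0.73-0.9j)], [-0.07-0.47j, 0.64+0.24j, (-0.09-0.52j)]] + [[0.02+0.00j, 0.04-0.00j, -0.11+0.00j],  [(-0-0j), -0.00+0.00j, 0.00-0.00j],  [(-0.02-0j), (-0.03+0j), (0.1-0j)]]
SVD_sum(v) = [[-0.04, 0.11, -0.05], [-1.12, 3.07, -1.28], [-0.38, 1.03, -0.43]] + [[1.40, 1.10, 1.39], [-0.15, -0.11, -0.15], [0.28, 0.22, 0.28]] + [[0.01, -0.00, -0.01],[0.02, -0.00, -0.02],[-0.06, 0.0, 0.06]]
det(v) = 0.81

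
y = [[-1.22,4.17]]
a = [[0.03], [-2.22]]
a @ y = [[-0.04, 0.13], [2.71, -9.26]]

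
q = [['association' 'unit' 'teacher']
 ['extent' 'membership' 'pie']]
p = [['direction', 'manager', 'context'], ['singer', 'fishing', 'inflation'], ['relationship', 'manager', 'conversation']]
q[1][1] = 'membership'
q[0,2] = 'teacher'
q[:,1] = ['unit', 'membership']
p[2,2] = 'conversation'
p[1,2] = 'inflation'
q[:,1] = ['unit', 'membership']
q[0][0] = 'association'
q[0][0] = 'association'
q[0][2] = 'teacher'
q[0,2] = 'teacher'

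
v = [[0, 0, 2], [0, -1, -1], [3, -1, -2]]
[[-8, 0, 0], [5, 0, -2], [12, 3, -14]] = v @ [[1, 1, -4], [-1, 0, 2], [-4, 0, 0]]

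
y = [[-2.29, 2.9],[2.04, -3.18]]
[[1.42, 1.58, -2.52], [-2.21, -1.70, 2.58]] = y @[[1.38, -0.07, 0.39], [1.58, 0.49, -0.56]]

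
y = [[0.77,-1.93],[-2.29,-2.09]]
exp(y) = [[5.14,-2.48],[-2.94,1.47]]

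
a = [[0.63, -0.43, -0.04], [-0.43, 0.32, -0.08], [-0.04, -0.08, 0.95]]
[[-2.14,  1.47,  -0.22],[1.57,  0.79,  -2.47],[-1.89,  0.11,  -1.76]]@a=[[-1.97, 1.41, -0.24], [0.75, -0.22, -2.47], [-1.17, 0.99, -1.61]]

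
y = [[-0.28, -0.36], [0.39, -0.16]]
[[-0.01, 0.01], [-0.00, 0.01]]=y @ [[-0.00, 0.01], [0.02, -0.04]]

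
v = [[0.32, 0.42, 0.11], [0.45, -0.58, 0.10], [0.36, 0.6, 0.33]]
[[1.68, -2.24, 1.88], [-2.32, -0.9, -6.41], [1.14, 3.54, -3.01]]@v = [[0.21, 3.13, 0.58], [-3.46, -4.30, -2.46], [0.87, -3.38, -0.51]]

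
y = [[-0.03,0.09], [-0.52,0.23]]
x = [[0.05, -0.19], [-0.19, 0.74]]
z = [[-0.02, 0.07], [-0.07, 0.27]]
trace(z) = 0.25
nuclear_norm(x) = 0.79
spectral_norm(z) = 0.29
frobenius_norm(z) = 0.29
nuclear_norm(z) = 0.29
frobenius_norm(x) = 0.79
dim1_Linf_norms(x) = [0.19, 0.74]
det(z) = -0.00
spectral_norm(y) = 0.57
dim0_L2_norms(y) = [0.52, 0.25]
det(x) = 0.00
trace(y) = 0.20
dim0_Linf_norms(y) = [0.52, 0.23]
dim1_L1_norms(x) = [0.24, 0.93]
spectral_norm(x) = 0.79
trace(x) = 0.79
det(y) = 0.04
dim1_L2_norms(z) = [0.07, 0.28]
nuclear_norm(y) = 0.64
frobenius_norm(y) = 0.58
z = y @ x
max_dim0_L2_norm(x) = 0.76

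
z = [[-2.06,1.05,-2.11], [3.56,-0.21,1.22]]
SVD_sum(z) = [[-2.55, 0.52, -1.43], [3.16, -0.64, 1.77]] + [[0.49, 0.53, -0.68],[0.40, 0.43, -0.55]]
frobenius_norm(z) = 4.90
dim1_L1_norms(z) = [5.22, 4.99]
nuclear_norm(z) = 6.01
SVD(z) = [[-0.63, 0.78], [0.78, 0.63]] @ diag([4.72942595812635, 1.2793866134209255]) @ [[0.86,-0.17,0.48], [0.49,0.54,-0.69]]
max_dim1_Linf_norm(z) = 3.56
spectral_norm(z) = 4.73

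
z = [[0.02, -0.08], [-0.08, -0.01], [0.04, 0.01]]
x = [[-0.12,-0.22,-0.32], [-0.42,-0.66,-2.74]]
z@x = [[0.03, 0.05, 0.21], [0.01, 0.02, 0.05], [-0.01, -0.02, -0.04]]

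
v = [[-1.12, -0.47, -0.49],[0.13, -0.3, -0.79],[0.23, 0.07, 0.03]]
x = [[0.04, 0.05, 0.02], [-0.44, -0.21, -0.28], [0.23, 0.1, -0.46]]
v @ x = [[0.05, -0.01, 0.33], [-0.04, -0.01, 0.45], [-0.01, -0.0, -0.03]]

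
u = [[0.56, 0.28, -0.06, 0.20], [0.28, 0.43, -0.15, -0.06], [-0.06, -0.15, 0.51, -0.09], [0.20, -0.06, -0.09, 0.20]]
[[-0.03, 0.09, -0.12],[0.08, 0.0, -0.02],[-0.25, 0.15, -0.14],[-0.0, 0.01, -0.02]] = u @ [[-0.11,  0.26,  -0.39], [0.07,  -0.08,  0.15], [-0.50,  0.29,  -0.23], [-0.11,  -0.09,  0.21]]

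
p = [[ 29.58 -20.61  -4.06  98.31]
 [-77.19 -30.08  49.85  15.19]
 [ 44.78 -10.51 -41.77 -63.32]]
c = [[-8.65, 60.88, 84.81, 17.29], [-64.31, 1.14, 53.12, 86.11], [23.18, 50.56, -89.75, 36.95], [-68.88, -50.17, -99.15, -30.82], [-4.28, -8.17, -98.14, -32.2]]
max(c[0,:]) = 84.81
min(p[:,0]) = -77.19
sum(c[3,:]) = -249.01999999999998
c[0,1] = 60.88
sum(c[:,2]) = -149.11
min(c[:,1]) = -50.17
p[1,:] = [-77.19, -30.08, 49.85, 15.19]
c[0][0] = -8.65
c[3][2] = -99.15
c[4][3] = -32.2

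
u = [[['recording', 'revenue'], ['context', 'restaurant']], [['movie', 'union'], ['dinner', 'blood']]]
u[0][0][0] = 'recording'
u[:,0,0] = ['recording', 'movie']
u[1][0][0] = 'movie'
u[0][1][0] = 'context'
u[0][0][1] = 'revenue'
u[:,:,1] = [['revenue', 'restaurant'], ['union', 'blood']]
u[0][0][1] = 'revenue'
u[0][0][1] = 'revenue'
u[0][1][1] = 'restaurant'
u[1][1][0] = 'dinner'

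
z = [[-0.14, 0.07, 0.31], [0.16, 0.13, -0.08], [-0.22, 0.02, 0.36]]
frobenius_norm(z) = 0.59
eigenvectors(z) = [[0.67+0.00j,(-0.05-0.54j),-0.05+0.54j],[-0.59+0.00j,(-0.61+0j),-0.61-0.00j],[0.45+0.00j,(0.2-0.55j),0.20+0.55j]]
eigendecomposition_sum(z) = [[(0.01+0j), -0.00+0.00j, (-0.01+0j)], [-0.01+0.00j, -0j, 0.01-0.00j], [0.01+0.00j, (-0+0j), (-0.01+0j)]] + [[-0.08+0.08j, 0.04+0.05j, 0.16-0.06j], [(0.09+0.09j), 0.06-0.04j, (-0.05-0.19j)], [(-0.11+0.05j), (0.01+0.07j), (0.18+0.02j)]] + [[-0.08-0.08j, (0.04-0.05j), (0.16+0.06j)], [(0.09-0.09j), (0.06+0.04j), -0.05+0.19j], [(-0.11-0.05j), 0.01-0.07j, 0.18-0.02j]]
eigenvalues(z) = [(0.01+0j), (0.17+0.07j), (0.17-0.07j)]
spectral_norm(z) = 0.56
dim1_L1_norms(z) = [0.52, 0.37, 0.6]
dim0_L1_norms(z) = [0.52, 0.22, 0.75]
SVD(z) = [[-0.61,-0.39,-0.70],[0.26,-0.92,0.29],[-0.75,-0.01,0.66]] @ diag([0.5616508497336609, 0.18011260919021904, 0.0027876520852189238]) @ [[0.52, -0.04, -0.85], [-0.51, -0.82, -0.27], [-0.69, 0.58, -0.45]]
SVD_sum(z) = [[-0.18, 0.01, 0.29], [0.08, -0.01, -0.12], [-0.22, 0.02, 0.36]] + [[0.04, 0.06, 0.02], [0.08, 0.14, 0.04], [0.0, 0.00, 0.0]] + [[0.00,-0.00,0.0],[-0.00,0.00,-0.0],[-0.0,0.00,-0.00]]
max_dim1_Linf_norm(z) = 0.36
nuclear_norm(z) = 0.74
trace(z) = 0.35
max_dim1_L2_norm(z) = 0.42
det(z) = 0.00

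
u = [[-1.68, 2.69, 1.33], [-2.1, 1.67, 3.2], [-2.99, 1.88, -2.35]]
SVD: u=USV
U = [[-0.61, 0.08, 0.79], [-0.65, 0.51, -0.56], [-0.45, -0.85, -0.26]]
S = [5.49, 4.03, 0.95]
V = [[0.68, -0.65, -0.34], [0.33, -0.13, 0.93], [0.65, 0.75, -0.13]]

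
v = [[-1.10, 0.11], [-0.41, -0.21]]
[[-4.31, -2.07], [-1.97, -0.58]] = v @ [[4.06, 1.81],  [1.44, -0.75]]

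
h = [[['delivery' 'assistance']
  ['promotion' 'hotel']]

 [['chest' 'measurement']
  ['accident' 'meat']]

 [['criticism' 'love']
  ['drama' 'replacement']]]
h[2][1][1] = 'replacement'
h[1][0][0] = 'chest'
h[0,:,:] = [['delivery', 'assistance'], ['promotion', 'hotel']]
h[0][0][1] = 'assistance'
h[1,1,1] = 'meat'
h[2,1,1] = 'replacement'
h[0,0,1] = 'assistance'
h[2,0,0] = 'criticism'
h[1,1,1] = 'meat'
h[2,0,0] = 'criticism'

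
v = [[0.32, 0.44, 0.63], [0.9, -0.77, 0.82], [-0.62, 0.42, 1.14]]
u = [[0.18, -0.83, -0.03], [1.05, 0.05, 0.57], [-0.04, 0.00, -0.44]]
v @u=[[0.49, -0.24, -0.04],[-0.68, -0.79, -0.83],[0.28, 0.54, -0.24]]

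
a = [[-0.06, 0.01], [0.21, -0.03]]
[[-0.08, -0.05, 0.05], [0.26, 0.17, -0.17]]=a @[[1.07, 0.71, -0.69], [-1.09, -0.73, 0.7]]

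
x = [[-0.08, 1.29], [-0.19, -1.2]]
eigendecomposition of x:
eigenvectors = [[0.97, -0.84], [-0.23, 0.54]]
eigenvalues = [-0.38, -0.9]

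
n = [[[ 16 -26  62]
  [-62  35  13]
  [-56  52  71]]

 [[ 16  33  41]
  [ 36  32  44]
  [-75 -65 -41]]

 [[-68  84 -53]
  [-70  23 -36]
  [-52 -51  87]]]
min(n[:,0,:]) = -68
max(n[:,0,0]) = 16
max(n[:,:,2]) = 87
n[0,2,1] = 52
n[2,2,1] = -51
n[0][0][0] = 16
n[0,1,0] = -62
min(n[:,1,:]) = -70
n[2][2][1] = -51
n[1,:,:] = [[16, 33, 41], [36, 32, 44], [-75, -65, -41]]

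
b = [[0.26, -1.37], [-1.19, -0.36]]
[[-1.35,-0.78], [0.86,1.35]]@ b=[[0.58, 2.13],[-1.38, -1.66]]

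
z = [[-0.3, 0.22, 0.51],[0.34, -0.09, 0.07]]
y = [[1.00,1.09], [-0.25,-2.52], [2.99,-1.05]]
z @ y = [[1.17, -1.42], [0.57, 0.52]]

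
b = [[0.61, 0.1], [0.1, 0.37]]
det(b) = 0.22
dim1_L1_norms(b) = [0.71, 0.47]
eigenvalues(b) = [0.65, 0.33]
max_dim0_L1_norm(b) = 0.71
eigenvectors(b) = [[0.94, -0.34], [0.34, 0.94]]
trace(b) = 0.98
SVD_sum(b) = [[0.57,  0.21], [0.21,  0.07]] + [[0.04, -0.11], [-0.11, 0.3]]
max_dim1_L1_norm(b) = 0.71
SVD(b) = [[-0.94, -0.34], [-0.34, 0.94]] @ diag([0.6462049935181331, 0.3337950064818669]) @ [[-0.94, -0.34], [-0.34, 0.94]]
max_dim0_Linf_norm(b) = 0.61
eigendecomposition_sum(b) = [[0.57, 0.21], [0.21, 0.07]] + [[0.04, -0.11], [-0.11, 0.3]]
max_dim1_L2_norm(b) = 0.62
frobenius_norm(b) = 0.73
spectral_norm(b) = 0.65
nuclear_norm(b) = 0.98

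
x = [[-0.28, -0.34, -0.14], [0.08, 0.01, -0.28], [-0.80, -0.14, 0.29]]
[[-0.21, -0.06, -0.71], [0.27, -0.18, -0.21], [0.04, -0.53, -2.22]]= x @ [[-0.76,1.21,3.7], [1.71,-1.20,-1.68], [-1.12,0.93,1.74]]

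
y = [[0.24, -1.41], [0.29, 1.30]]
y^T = [[0.24, 0.29], [-1.41, 1.30]]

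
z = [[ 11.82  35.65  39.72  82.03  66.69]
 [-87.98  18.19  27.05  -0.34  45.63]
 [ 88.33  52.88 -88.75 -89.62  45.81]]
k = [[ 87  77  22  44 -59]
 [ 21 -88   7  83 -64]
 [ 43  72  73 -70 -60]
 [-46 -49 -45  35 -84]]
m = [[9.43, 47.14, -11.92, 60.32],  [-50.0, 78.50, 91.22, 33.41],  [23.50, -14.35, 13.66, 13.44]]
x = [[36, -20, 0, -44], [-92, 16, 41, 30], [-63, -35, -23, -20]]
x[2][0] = -63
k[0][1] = 77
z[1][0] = -87.98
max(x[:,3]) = 30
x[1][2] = 41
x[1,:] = [-92, 16, 41, 30]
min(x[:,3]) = -44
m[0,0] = 9.43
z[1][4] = 45.63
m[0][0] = 9.43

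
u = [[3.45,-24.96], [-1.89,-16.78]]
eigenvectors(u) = [[1.00, 0.75], [-0.08, 0.67]]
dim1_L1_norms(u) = [28.41, 18.67]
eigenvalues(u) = [5.56, -18.89]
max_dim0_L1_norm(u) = 41.74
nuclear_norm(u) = 33.62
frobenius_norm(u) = 30.33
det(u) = -105.07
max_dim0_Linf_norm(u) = 24.96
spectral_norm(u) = 30.13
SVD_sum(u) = [[1.53, -25.08], [1.01, -16.60]] + [[1.92, 0.12], [-2.90, -0.18]]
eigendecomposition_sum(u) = [[5.08, -5.68], [-0.43, 0.48]] + [[-1.63, -19.28], [-1.46, -17.26]]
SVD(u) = [[0.83, 0.55], [0.55, -0.83]] @ diag([30.131144535019583, 3.48693690934604]) @ [[0.06, -1.00],[1.00, 0.06]]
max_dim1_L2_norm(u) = 25.2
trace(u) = -13.33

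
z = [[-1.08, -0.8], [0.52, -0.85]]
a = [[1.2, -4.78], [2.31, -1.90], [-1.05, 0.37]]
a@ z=[[-3.78, 3.10], [-3.48, -0.23], [1.33, 0.53]]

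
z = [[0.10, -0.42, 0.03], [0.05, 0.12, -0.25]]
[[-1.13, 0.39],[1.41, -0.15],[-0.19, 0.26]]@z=[[-0.09, 0.52, -0.13],[0.13, -0.61, 0.08],[-0.01, 0.11, -0.07]]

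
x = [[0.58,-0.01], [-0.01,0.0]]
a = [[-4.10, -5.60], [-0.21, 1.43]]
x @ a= [[-2.38, -3.26],  [0.04, 0.06]]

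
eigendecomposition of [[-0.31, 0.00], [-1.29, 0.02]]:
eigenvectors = [[0.0, 0.25], [1.0, 0.97]]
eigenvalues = [0.02, -0.31]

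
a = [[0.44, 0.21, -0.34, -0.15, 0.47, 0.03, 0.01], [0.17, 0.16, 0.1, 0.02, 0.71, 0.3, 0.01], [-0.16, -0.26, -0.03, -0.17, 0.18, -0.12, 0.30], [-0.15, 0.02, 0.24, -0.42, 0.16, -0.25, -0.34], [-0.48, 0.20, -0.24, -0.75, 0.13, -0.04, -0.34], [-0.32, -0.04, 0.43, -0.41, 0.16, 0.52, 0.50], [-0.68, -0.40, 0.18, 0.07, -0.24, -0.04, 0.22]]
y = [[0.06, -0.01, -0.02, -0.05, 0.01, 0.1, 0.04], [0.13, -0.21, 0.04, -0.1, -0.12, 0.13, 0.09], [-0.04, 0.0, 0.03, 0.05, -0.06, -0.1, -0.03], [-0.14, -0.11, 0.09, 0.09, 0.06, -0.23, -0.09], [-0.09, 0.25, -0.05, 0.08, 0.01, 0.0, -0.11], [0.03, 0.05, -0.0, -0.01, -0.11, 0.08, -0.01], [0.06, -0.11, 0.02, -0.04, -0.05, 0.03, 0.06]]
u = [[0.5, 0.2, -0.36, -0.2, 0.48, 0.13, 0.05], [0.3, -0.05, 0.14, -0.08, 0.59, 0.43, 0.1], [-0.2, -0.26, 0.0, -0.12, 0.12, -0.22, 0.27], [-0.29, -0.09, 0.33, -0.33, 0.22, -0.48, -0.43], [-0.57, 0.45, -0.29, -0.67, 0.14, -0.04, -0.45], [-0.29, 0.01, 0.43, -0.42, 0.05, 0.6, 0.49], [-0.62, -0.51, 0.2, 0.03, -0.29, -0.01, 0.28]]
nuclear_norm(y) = 1.08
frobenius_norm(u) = 2.36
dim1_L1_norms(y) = [0.29, 0.82, 0.31, 0.81, 0.59, 0.29, 0.37]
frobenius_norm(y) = 0.63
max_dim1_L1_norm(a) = 2.38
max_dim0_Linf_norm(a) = 0.75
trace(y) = 0.12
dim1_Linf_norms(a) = [0.47, 0.71, 0.3, 0.42, 0.75, 0.52, 0.68]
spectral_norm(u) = 1.35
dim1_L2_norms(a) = [0.77, 0.81, 0.51, 0.68, 1.01, 1.0, 0.88]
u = y + a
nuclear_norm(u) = 5.34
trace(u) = 1.14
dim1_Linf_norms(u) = [0.5, 0.59, 0.27, 0.48, 0.67, 0.6, 0.62]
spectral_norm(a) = 1.29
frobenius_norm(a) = 2.18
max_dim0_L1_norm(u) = 2.77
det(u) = 0.01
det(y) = 0.00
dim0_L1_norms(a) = [2.4, 1.29, 1.56, 1.99, 2.05, 1.3, 1.72]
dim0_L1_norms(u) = [2.77, 1.57, 1.75, 1.85, 1.89, 1.91, 2.07]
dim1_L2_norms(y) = [0.14, 0.33, 0.14, 0.34, 0.3, 0.15, 0.16]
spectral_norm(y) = 0.49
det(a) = 0.00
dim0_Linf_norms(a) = [0.68, 0.4, 0.43, 0.75, 0.71, 0.52, 0.5]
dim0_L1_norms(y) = [0.55, 0.74, 0.25, 0.42, 0.42, 0.67, 0.43]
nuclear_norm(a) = 4.86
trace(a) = 1.02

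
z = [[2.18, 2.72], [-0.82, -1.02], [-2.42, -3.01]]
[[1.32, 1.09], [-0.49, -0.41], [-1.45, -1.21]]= z @ [[-0.32, -0.26], [0.74, 0.61]]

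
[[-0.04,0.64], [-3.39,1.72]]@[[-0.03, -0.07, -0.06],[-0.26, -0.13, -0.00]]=[[-0.17,-0.08,0.0], [-0.35,0.01,0.20]]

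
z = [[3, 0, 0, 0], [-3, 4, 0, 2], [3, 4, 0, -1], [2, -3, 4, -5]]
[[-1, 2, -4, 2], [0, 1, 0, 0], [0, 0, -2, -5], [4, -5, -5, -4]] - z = [[-4, 2, -4, 2], [3, -3, 0, -2], [-3, -4, -2, -4], [2, -2, -9, 1]]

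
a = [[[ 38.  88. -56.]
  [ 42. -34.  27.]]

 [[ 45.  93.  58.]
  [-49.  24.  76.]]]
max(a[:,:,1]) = 93.0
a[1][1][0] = -49.0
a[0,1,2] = 27.0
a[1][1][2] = 76.0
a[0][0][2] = -56.0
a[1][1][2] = 76.0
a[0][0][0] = 38.0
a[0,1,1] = -34.0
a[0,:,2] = [-56.0, 27.0]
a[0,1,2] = 27.0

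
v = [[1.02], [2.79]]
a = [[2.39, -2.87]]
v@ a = [[2.44, -2.93], [6.67, -8.01]]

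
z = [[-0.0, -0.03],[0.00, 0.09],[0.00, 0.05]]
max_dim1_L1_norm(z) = 0.09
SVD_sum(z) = [[0.00, -0.03], [0.0, 0.09], [0.0, 0.05]] + [[-0.00,-0.0],[-0.0,-0.0],[-0.00,-0.00]]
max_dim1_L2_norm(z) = 0.09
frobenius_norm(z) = 0.11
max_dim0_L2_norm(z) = 0.11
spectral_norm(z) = 0.11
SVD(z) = [[0.28,-0.96], [-0.84,-0.24], [-0.47,-0.14]] @ diag([0.10723805294763608, -0.0]) @ [[-0.00, -1.0], [-1.0, 0.00]]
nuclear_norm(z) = 0.11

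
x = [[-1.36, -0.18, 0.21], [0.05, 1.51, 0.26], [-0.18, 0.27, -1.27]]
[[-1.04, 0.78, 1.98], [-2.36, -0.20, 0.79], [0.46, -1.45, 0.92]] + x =[[-2.4, 0.60, 2.19], [-2.31, 1.31, 1.05], [0.28, -1.18, -0.35]]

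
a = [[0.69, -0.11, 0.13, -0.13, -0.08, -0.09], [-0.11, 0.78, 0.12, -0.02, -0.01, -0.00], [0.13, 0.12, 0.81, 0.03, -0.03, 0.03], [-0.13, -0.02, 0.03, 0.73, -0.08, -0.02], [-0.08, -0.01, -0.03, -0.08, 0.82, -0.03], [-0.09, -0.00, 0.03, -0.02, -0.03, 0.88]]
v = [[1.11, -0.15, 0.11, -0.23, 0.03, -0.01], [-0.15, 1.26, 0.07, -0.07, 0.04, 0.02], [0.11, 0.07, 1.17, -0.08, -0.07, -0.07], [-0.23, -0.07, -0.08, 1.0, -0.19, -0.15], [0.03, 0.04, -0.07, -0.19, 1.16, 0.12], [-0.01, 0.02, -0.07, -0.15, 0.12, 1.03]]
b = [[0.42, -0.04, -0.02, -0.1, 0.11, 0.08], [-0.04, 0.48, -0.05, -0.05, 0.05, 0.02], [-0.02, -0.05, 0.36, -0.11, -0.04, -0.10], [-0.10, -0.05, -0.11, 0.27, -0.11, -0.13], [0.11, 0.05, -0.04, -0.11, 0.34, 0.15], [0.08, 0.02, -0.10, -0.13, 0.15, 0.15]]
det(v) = 1.66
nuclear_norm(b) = 2.02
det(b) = -0.00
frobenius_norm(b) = 0.99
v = a + b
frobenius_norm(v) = 2.82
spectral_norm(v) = 1.46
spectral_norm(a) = 0.95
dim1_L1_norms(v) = [1.64, 1.61, 1.57, 1.72, 1.61, 1.4]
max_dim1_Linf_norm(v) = 1.26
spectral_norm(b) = 0.66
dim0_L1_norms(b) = [0.77, 0.69, 0.68, 0.77, 0.8, 0.63]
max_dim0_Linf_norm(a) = 0.88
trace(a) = 4.71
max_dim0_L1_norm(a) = 1.23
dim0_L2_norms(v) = [1.15, 1.27, 1.18, 1.06, 1.18, 1.05]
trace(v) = 6.73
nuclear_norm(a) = 4.71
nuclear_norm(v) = 6.73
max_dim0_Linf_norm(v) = 1.26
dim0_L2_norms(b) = [0.45, 0.49, 0.4, 0.36, 0.41, 0.28]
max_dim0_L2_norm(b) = 0.49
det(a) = 0.19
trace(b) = 2.02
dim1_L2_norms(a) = [0.73, 0.8, 0.83, 0.75, 0.83, 0.89]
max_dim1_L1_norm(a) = 1.23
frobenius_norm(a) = 1.97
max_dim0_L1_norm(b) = 0.8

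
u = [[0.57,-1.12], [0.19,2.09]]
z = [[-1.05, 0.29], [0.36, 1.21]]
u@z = [[-1.00, -1.19], [0.55, 2.58]]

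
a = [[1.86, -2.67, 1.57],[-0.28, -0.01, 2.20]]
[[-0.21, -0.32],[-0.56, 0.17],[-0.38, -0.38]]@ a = [[-0.30, 0.56, -1.03], [-1.09, 1.49, -0.51], [-0.60, 1.02, -1.43]]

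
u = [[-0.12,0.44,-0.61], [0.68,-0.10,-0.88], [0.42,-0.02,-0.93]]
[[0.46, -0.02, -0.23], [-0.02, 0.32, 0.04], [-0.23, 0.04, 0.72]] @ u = [[-0.17, 0.21, -0.05], [0.24, -0.04, -0.31], [0.36, -0.12, -0.56]]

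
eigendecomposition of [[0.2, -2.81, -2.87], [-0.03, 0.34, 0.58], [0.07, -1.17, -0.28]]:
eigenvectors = [[1.00+0.00j, (0.94+0j), (0.94-0j)], [0.06+0.00j, -0.17-0.05j, (-0.17+0.05j)], [(0.02+0j), 0.19-0.22j, 0.19+0.22j]]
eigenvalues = [(-0.01+0j), (0.13+0.83j), (0.13-0.83j)]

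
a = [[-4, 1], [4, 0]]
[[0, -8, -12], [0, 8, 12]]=a @ [[0, 2, 3], [0, 0, 0]]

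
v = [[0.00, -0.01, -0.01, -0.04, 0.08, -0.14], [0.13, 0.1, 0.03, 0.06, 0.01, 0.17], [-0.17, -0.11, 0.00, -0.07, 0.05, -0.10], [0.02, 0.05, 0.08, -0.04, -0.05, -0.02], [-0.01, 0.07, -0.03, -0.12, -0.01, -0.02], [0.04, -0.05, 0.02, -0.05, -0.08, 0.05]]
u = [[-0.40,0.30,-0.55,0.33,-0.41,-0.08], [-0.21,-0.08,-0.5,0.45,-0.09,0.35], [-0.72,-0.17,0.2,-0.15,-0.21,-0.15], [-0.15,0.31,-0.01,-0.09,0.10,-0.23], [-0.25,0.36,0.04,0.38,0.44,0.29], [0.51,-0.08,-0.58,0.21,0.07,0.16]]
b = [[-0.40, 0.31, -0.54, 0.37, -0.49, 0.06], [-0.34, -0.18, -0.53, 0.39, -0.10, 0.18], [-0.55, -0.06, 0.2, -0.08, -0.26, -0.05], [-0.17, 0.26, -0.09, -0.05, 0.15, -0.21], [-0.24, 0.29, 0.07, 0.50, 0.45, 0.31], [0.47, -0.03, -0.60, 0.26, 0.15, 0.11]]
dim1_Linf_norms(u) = [0.55, 0.5, 0.72, 0.31, 0.44, 0.58]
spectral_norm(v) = 0.36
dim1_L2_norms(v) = [0.17, 0.25, 0.24, 0.12, 0.14, 0.13]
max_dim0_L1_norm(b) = 2.17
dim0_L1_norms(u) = [2.24, 1.3, 1.88, 1.61, 1.32, 1.26]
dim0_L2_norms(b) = [0.94, 0.53, 0.99, 0.78, 0.75, 0.44]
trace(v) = 0.10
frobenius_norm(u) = 1.90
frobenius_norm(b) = 1.88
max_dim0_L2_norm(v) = 0.25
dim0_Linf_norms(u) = [0.72, 0.36, 0.58, 0.45, 0.44, 0.35]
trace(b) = 0.13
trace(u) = 0.23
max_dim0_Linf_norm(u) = 0.72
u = b + v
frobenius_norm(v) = 0.44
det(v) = -0.00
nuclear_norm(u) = 3.85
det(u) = 0.00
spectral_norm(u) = 1.21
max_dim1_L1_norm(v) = 0.5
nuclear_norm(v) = 0.91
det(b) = -0.00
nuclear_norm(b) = 3.84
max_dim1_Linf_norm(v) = 0.17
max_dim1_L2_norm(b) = 0.96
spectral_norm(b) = 1.24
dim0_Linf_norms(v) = [0.17, 0.11, 0.08, 0.12, 0.08, 0.17]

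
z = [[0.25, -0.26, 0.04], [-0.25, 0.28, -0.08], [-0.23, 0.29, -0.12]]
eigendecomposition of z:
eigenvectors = [[-0.61,0.6,0.19],[0.59,0.66,0.36],[0.53,0.45,0.91]]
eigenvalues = [0.47, -0.0, -0.05]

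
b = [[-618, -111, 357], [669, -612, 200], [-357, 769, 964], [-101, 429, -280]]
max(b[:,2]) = 964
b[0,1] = -111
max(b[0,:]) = 357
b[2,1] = 769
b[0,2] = 357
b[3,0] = -101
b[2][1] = 769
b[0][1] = -111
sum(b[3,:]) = 48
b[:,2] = [357, 200, 964, -280]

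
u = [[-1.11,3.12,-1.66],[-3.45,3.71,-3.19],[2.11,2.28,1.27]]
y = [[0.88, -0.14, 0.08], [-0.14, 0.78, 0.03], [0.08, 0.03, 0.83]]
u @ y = [[-1.55,2.54,-1.37], [-3.81,3.28,-2.81], [1.64,1.52,1.29]]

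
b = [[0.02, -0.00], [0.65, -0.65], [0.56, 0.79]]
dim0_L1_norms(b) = [1.23, 1.44]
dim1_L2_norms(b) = [0.02, 0.92, 0.97]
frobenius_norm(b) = 1.34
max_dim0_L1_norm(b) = 1.44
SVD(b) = [[0.0, 0.02],[-0.59, 0.80],[0.81, 0.59]] @ diag([1.0236561060690423, 0.8574544748892299]) @ [[0.06, 1.00], [1.0, -0.06]]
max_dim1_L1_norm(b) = 1.35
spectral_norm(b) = 1.02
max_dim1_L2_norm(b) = 0.97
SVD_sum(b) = [[0.0, 0.00], [-0.04, -0.61], [0.05, 0.82]] + [[0.02,-0.0], [0.69,-0.04], [0.51,-0.03]]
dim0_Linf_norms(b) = [0.65, 0.79]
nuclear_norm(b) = 1.88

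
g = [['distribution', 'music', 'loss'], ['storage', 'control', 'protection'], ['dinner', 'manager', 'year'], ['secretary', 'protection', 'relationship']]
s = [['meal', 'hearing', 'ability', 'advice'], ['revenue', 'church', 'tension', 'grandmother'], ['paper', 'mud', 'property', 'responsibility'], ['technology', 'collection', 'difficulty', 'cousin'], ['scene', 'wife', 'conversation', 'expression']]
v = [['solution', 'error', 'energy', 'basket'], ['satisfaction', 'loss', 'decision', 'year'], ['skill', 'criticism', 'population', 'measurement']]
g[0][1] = 'music'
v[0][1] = 'error'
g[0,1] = 'music'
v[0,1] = 'error'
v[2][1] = 'criticism'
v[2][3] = 'measurement'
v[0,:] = ['solution', 'error', 'energy', 'basket']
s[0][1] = 'hearing'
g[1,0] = 'storage'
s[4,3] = 'expression'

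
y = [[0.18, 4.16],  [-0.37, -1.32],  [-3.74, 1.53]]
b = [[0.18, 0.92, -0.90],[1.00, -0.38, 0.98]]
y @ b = [[4.19, -1.42, 3.91], [-1.39, 0.16, -0.96], [0.86, -4.02, 4.87]]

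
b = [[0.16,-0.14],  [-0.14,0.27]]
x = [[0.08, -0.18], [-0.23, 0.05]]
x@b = [[0.04,  -0.06],[-0.04,  0.05]]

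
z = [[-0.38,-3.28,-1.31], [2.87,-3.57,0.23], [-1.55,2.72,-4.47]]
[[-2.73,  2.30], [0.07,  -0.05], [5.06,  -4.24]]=z @ [[1.42,  -1.19], [1.06,  -0.89], [-0.98,  0.82]]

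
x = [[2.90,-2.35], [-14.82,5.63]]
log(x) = [[1.26+1.92j, (-0.34+0.61j)], [(-2.14+3.84j), (1.66+1.22j)]]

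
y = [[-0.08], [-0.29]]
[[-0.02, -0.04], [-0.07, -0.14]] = y@[[0.24, 0.5]]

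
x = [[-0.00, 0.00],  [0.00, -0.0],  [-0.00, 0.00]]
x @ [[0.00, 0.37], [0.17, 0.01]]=[[0.00, 0.00], [0.00, 0.0], [0.00, 0.00]]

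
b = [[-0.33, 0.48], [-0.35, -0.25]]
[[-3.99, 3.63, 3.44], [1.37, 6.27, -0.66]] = b @ [[1.37, -15.64, -2.16],[-7.38, -3.19, 5.68]]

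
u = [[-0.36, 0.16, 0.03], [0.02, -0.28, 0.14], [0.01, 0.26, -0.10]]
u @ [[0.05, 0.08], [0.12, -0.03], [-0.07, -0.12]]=[[-0.0, -0.04], [-0.04, -0.01], [0.04, 0.0]]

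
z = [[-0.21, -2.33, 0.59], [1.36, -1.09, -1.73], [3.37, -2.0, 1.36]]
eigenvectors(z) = [[(0.25+0.5j),0.25-0.50j,0.34+0.00j], [(0.66+0j),(0.66-0j),(-0.26+0j)], [(0.38-0.33j),(0.38+0.33j),0.91+0.00j]]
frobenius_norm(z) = 5.39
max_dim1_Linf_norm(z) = 3.37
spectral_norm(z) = 4.51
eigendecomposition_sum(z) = [[(-0.37+1.03j),(-0.84-0.35j),-0.10-0.48j], [(0.88+0.92j),-0.80+0.69j,(-0.56-0.14j)], [(0.98+0.08j),-0.11+0.80j,-0.39+0.20j]] + [[-0.37-1.03j, -0.84+0.35j, (-0.1+0.48j)], [0.88-0.92j, -0.80-0.69j, (-0.56+0.14j)], [0.98-0.08j, -0.11-0.80j, -0.39-0.20j]] + [[0.53+0.00j, (-0.66+0j), 0.80+0.00j],[(-0.41-0j), (0.51-0j), (-0.62-0j)],[(1.42+0j), (-1.78+0j), (2.15+0j)]]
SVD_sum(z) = [[1.08, -0.91, 0.28],[1.02, -0.87, 0.27],[3.03, -2.58, 0.79]] + [[-0.47, -0.25, 0.99], [0.78, 0.41, -1.63], [-0.09, -0.05, 0.2]] + [[-0.81, -1.16, -0.68], [-0.44, -0.63, -0.37], [0.44, 0.63, 0.37]]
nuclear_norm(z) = 8.68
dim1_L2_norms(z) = [2.41, 2.46, 4.15]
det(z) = 19.49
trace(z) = 0.06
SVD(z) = [[0.32,  0.52,  0.79], [0.30,  -0.85,  0.43], [0.90,  0.1,  -0.43]] @ diag([4.514925086857371, 2.1780189191719797, 1.9823937670893947]) @ [[0.75, -0.64, 0.2], [-0.42, -0.22, 0.88], [-0.51, -0.74, -0.43]]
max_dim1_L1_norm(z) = 6.73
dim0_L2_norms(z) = [3.64, 3.26, 2.28]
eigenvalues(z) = [(-1.56+1.92j), (-1.56-1.92j), (3.18+0j)]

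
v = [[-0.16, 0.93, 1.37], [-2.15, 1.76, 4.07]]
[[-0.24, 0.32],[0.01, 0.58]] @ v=[[-0.65, 0.34, 0.97], [-1.25, 1.03, 2.37]]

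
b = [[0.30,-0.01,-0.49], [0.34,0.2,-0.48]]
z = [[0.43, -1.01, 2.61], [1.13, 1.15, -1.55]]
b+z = [[0.73, -1.02, 2.12], [1.47, 1.35, -2.03]]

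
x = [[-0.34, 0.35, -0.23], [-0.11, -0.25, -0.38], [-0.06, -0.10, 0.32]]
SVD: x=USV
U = [[0.77, 0.59, -0.26],[0.47, -0.78, -0.41],[-0.44, 0.19, -0.88]]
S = [0.6, 0.46, 0.22]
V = [[-0.47, 0.32, -0.82], [-0.27, 0.83, 0.48], [0.84, 0.45, -0.3]]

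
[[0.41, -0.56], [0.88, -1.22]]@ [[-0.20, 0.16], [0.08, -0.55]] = [[-0.13, 0.37],[-0.27, 0.81]]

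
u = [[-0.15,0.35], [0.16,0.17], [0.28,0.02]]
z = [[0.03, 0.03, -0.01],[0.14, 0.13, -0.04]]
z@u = [[-0.0, 0.02],[-0.01, 0.07]]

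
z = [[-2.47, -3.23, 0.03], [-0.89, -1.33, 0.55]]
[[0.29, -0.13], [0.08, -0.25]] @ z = [[-0.6, -0.76, -0.06], [0.02, 0.07, -0.14]]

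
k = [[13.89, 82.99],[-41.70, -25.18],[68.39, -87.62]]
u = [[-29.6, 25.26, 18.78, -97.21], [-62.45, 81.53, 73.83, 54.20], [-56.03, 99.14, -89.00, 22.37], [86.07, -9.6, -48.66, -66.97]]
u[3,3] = -66.97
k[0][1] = 82.99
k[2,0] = 68.39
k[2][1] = -87.62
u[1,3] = 54.2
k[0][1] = 82.99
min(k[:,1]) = -87.62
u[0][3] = -97.21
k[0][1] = 82.99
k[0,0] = 13.89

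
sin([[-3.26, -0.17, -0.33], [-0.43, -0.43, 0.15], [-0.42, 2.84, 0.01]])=[[0.18, -0.28, 0.02],[0.08, -0.36, 0.18],[-0.38, 2.51, 0.04]]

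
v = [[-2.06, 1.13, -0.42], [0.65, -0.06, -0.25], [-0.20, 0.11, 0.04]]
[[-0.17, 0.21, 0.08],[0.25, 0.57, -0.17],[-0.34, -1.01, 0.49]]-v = [[1.89, -0.92, 0.5], [-0.40, 0.63, 0.08], [-0.14, -1.12, 0.45]]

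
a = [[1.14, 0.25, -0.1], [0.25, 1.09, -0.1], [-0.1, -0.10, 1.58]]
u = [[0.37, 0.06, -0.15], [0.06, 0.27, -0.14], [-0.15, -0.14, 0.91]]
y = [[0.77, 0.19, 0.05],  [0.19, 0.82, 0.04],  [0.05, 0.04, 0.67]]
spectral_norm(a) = 1.65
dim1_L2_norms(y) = [0.79, 0.84, 0.67]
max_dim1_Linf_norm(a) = 1.58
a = y + u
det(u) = 0.08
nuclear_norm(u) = 1.55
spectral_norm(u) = 0.98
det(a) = 1.85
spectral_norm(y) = 1.00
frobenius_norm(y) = 1.34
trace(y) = 2.26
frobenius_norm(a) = 2.27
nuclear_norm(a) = 3.81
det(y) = 0.40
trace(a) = 3.81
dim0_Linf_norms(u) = [0.37, 0.27, 0.91]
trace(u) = 1.55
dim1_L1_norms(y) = [1.01, 1.05, 0.76]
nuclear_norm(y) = 2.26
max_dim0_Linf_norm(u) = 0.91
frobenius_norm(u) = 1.06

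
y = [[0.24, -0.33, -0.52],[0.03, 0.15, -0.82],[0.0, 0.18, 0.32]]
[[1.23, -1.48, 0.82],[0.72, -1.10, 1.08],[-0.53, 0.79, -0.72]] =y @ [[1.36, -0.61, -1.59], [-1.13, 1.52, -1.15], [-1.03, 1.6, -1.59]]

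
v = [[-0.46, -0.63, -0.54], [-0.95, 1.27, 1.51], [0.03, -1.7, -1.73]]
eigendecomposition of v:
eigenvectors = [[-0.43+0.00j, (-0.16-0.01j), (-0.16+0.01j)], [(0.37+0j), (0.71+0j), (0.71-0j)], [-0.82+0.00j, -0.69+0.05j, -0.69-0.05j]]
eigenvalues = [(-0.94+0j), (0.01+0.13j), (0.01-0.13j)]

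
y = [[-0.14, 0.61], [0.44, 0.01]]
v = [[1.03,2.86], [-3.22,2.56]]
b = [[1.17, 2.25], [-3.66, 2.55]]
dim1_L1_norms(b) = [3.42, 6.21]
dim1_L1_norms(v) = [3.89, 5.78]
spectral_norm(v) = 4.32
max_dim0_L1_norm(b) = 4.83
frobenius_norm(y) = 0.77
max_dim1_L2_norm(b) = 4.46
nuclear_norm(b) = 6.98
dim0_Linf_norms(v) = [3.22, 2.86]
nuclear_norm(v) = 7.06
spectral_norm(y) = 0.64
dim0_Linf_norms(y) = [0.44, 0.61]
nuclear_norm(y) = 1.06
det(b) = 11.22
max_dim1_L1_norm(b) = 6.21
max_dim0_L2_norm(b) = 3.84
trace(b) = 3.72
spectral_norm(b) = 4.48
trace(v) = 3.59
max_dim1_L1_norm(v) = 5.78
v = y + b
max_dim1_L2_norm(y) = 0.63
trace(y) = -0.13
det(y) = -0.27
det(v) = 11.85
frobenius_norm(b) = 5.13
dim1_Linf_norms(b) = [2.25, 3.66]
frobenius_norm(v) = 5.11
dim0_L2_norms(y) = [0.46, 0.61]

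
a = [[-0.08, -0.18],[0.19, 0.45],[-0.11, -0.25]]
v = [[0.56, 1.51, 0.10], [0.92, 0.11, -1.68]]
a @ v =[[-0.21, -0.14, 0.29], [0.52, 0.34, -0.74], [-0.29, -0.19, 0.41]]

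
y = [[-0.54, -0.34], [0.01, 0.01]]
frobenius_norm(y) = 0.64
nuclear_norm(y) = 0.64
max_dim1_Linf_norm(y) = 0.54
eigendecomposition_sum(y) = [[-0.54, -0.34], [0.01, 0.01]] + [[-0.0,-0.0], [0.00,0.00]]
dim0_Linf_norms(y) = [0.54, 0.34]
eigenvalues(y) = [-0.53, 0.0]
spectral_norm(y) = 0.64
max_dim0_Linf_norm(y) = 0.54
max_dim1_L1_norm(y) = 0.88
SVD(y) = [[-1.00, 0.02], [0.02, 1.00]] @ diag([0.6382712443804998, 0.003133464052483176]) @ [[0.85,0.53], [-0.53,0.85]]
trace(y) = -0.53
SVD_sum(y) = [[-0.54, -0.34], [0.01, 0.01]] + [[-0.0,0.00], [-0.00,0.0]]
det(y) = -0.00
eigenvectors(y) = [[-1.0, 0.53], [0.02, -0.85]]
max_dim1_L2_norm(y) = 0.64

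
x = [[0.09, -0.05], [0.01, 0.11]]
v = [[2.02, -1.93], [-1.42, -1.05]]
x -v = [[-1.93, 1.88], [1.43, 1.16]]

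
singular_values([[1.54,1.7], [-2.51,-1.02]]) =[3.46, 0.78]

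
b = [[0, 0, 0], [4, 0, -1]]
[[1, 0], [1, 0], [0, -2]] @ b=[[0, 0, 0], [0, 0, 0], [-8, 0, 2]]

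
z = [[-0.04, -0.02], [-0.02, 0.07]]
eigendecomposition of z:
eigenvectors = [[-0.98, 0.17], [-0.17, -0.98]]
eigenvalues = [-0.04, 0.07]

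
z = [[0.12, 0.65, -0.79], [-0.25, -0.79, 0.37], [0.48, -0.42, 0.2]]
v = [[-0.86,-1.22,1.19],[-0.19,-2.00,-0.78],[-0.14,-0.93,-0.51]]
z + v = [[-0.74,-0.57,0.4],[-0.44,-2.79,-0.41],[0.34,-1.35,-0.31]]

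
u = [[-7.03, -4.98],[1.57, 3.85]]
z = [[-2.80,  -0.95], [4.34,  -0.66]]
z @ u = [[18.19, 10.29], [-31.55, -24.15]]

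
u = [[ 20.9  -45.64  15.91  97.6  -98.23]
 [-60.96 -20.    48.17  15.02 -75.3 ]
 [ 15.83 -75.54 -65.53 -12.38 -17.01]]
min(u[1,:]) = -75.3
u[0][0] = 20.9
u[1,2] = 48.17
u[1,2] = 48.17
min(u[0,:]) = -98.23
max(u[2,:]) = 15.83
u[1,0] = -60.96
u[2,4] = -17.01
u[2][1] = -75.54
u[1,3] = 15.02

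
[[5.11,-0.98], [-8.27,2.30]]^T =[[5.11,-8.27], [-0.98,2.3]]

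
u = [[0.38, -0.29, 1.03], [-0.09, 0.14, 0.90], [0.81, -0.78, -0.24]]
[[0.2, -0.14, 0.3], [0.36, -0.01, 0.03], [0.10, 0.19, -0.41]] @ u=[[0.33,-0.31,0.01],[0.16,-0.13,0.35],[-0.31,0.32,0.37]]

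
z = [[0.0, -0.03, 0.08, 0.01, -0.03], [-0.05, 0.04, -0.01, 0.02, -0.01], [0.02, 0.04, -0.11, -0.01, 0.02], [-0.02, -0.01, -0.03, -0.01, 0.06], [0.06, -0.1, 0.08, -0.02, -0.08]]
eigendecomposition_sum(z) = [[(-0.01+0j), (-0.03-0j), (0.07-0j), 0.01+0.00j, -0.03-0.00j], [-0.00+0.00j, (-0.01-0j), (0.02-0j), 0.00+0.00j, (-0.01-0j)], [(0.01-0j), (0.05+0j), -0.10+0.00j, (-0.01-0j), 0.04+0.00j], [0.00-0.00j, (0.02+0j), (-0.04+0j), (-0-0j), 0.02+0.00j], [-0.01+0.00j, -0.03-0.00j, 0.07-0.00j, 0.01+0.00j, (-0.03-0j)]] + [[0.01+0.00j, -0.01+0.00j, 0.01+0.00j, -0.00-0.00j, (-0-0j)],[-0.07-0.00j, 0.03-0.00j, -0.04-0.00j, 0.00+0.00j, 0.01+0.00j],[(-0.02-0j), 0.01-0.00j, (-0.01-0j), 0j, 0.00+0.00j],[0.10+0.00j, (-0.04+0j), 0.06+0.00j, (-0-0j), (-0.02-0j)],[0.04+0.00j, -0.01+0.00j, (0.02+0j), -0.00-0.00j, (-0.01-0j)]] + [[(-0+0.01j), -0j, (-0+0j), 0.00+0.00j, -0j], [(0.01+0.04j), (0.02-0.01j), 0.01+0.02j, 0.01-0.01j, -0.01j], [0.01+0.01j, -0.01j, 0.01+0.01j, 0.00-0.00j, (-0-0j)], [(-0.06-0.05j), (-0.01+0.04j), -0.03-0.02j, -0.01+0.02j, (0.01+0.02j)], [(0.01-0.02j), -0.01+0.00j, 0.00-0.01j, -0.01-0.00j, -0.00+0.01j]] + [[(-0-0.01j),0.00+0.00j,(-0-0j),-0j,0.00+0.00j], [(0.01-0.04j),0.02+0.01j,0.01-0.02j,0.01+0.01j,0.01j], [0.01-0.01j,0.00+0.01j,(0.01-0.01j),0.00+0.00j,-0.00+0.00j], [(-0.06+0.05j),(-0.01-0.04j),(-0.03+0.02j),-0.01-0.02j,0.01-0.02j], [(0.01+0.02j),(-0.01-0j),0.00+0.01j,(-0.01+0j),(-0-0.01j)]] + [[(-0-0j), 0.00+0.00j, 0.00-0.00j, 0j, 0j], [(0.01+0j), (-0.01-0j), (-0.01+0j), -0.00-0.00j, (-0.01-0j)], [(0.01+0j), -0.02-0.00j, -0.01+0.00j, (-0.01-0j), -0.02-0.00j], [(-0.02-0j), (0.03+0j), (0.02-0j), 0.01+0.00j, 0.04+0.00j], [(0.02+0j), (-0.03-0j), -0.02+0.00j, (-0.01-0j), (-0.04-0j)]]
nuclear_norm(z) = 0.40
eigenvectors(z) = [[0.49+0.00j,-0.10+0.00j,0.02+0.06j,0.02-0.06j,(-0.05+0j)], [0.15+0.00j,(0.51+0j),(0.35+0.3j),(0.35-0.3j),0.23+0.00j], [-0.67+0.00j,0.16+0.00j,0.18+0.03j,0.18-0.03j,0.43+0.00j], [-0.26+0.00j,(-0.79+0j),-0.82+0.00j,-0.82-0.00j,-0.62+0.00j], [0.47+0.00j,(-0.28+0j),(-0.1-0.24j),(-0.1+0.24j),0.62+0.00j]]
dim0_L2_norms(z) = [0.08, 0.12, 0.16, 0.03, 0.11]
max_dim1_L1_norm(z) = 0.34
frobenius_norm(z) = 0.24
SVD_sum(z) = [[0.02,  -0.04,  0.06,  -0.00,  -0.04], [-0.01,  0.02,  -0.02,  0.00,  0.01], [-0.02,  0.05,  -0.07,  0.00,  0.04], [-0.01,  0.02,  -0.03,  0.00,  0.02], [0.03,  -0.08,  0.11,  -0.01,  -0.07]] + [[-0.02, 0.01, 0.02, 0.01, 0.00], [-0.03, 0.02, 0.03, 0.01, 0.00], [0.04, -0.02, -0.03, -0.02, -0.01], [0.0, -0.0, -0.00, -0.0, -0.0], [0.03, -0.02, -0.03, -0.01, -0.0]] + [[-0.0, -0.00, 0.00, -0.0, 0.0], [0.0, 0.01, -0.0, 0.01, -0.02], [0.00, 0.01, -0.00, 0.0, -0.02], [-0.0, -0.03, 0.01, -0.01, 0.04], [0.0, 0.0, -0.00, 0.0, -0.00]] + [[0.00, 0.00, 0.0, 0.00, 0.0], [-0.01, -0.01, -0.01, -0.00, -0.01], [-0.0, -0.0, -0.0, -0.0, -0.0], [-0.01, -0.01, -0.0, -0.0, -0.00], [-0.01, -0.01, -0.00, -0.00, -0.00]] + [[0.00,-0.0,-0.0,0.0,0.0],[0.00,-0.0,-0.0,0.0,0.0],[0.0,-0.00,-0.0,0.00,0.0],[0.00,-0.00,-0.0,0.00,0.00],[-0.00,0.0,0.00,-0.0,-0.0]]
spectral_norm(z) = 0.21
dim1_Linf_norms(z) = [0.08, 0.05, 0.11, 0.06, 0.1]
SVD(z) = [[-0.4, -0.34, -0.02, -0.23, -0.82], [0.16, -0.5, 0.45, 0.72, -0.08], [0.48, 0.62, 0.33, 0.06, -0.52], [0.22, 0.03, -0.83, 0.47, -0.23], [-0.73, 0.49, 0.08, 0.46, 0.02]] @ diag([0.21308479233901406, 0.0966208438377156, 0.06453837360298016, 0.02418461278103313, 0.0030309482411727735]) @ [[-0.22, 0.51, -0.71, 0.03, 0.43], [0.69, -0.36, -0.54, -0.31, -0.1], [0.09, 0.49, -0.17, 0.19, -0.83], [-0.67, -0.53, -0.38, -0.1, -0.33], [-0.15, 0.3, 0.16, -0.93, -0.08]]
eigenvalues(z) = [(-0.15+0j), (0.02+0j), (0.01+0.02j), (0.01-0.02j), (-0.05+0j)]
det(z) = 0.00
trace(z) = -0.16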